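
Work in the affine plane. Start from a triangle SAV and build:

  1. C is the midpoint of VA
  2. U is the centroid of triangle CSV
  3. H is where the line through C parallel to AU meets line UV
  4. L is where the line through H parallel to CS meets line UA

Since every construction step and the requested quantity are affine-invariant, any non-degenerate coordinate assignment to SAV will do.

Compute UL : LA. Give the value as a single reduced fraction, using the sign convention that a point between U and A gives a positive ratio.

UL:LA = -1/5

Choose coordinates S = (0, 0), A = (1, 0), V = (0, 1).
1. C is the midpoint of VA ⇒ C = (1/2, 1/2)
2. U is the centroid of triangle CSV ⇒ U = (1/6, 1/2)
3. H is where the line through C parallel to AU meets line UV ⇒ H = (1/12, 3/4)
4. L is where the line through H parallel to CS meets line UA ⇒ L = (-1/24, 5/8)
L = U + t·(A−U) with t = -1/4, so UL:LA = t:(1−t) = -1/4:5/4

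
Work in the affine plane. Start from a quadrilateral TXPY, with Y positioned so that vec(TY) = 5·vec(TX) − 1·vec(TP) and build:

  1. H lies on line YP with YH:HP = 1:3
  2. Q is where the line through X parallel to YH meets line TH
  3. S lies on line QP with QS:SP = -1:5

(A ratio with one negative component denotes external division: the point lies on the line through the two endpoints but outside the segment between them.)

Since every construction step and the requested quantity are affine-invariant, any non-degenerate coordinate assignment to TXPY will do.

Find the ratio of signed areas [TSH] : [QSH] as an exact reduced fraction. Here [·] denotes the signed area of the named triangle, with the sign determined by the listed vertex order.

[TSH]:[QSH] = 5/3

Assign T = (0, 0), X = (1, 0), P = (0, 1), Y = (5, -1) — the answer is frame-independent, so this choice is without loss of generality.
1. H lies on line YP with YH:HP = 1:3 ⇒ H = (15/4, -1/2)
2. Q is where the line through X parallel to YH meets line TH ⇒ Q = (3/2, -1/5)
3. S lies on line QP with QS:SP = -1:5 ⇒ S = (15/8, -1/2)
2·[TSH] = 15/16, 2·[QSH] = 9/16
[TSH]:[QSH] = 15/16:9/16 = 5/3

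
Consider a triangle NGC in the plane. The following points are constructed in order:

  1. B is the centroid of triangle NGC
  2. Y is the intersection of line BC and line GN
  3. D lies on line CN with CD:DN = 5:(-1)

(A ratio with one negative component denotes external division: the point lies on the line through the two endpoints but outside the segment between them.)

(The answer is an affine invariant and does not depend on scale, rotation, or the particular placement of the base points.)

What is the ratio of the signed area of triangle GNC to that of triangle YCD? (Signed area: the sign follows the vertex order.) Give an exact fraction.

Work in coordinates with N = (0, 0), G = (1, 0), C = (0, 1).
1. B is the centroid of triangle NGC ⇒ B = (1/3, 1/3)
2. Y is the intersection of line BC and line GN ⇒ Y = (1/2, 0)
3. D lies on line CN with CD:DN = 5:(-1) ⇒ D = (0, -1/4)
2·[GNC] = -1, 2·[YCD] = 5/8
[GNC]:[YCD] = -1:5/8 = -8/5

[GNC]:[YCD] = -8/5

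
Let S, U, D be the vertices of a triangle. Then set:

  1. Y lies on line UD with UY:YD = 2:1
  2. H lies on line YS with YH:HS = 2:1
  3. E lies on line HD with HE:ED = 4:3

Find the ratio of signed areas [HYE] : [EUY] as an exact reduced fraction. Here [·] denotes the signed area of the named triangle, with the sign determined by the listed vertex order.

Work in coordinates with S = (0, 0), U = (1, 0), D = (0, 1).
1. Y lies on line UD with UY:YD = 2:1 ⇒ Y = (1/3, 2/3)
2. H lies on line YS with YH:HS = 2:1 ⇒ H = (1/9, 2/9)
3. E lies on line HD with HE:ED = 4:3 ⇒ E = (1/21, 2/3)
2·[HYE] = 8/63, 2·[EUY] = 4/21
[HYE]:[EUY] = 8/63:4/21 = 2/3

[HYE]:[EUY] = 2/3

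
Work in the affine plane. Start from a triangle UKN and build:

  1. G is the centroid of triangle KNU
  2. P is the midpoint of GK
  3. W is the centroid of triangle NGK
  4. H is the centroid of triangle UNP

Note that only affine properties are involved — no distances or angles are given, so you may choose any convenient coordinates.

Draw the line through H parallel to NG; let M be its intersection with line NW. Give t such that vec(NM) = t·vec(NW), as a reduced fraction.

Assign U = (0, 0), K = (1, 0), N = (0, 1) — the answer is frame-independent, so this choice is without loss of generality.
1. G is the centroid of triangle KNU ⇒ G = (1/3, 1/3)
2. P is the midpoint of GK ⇒ P = (2/3, 1/6)
3. W is the centroid of triangle NGK ⇒ W = (4/9, 4/9)
4. H is the centroid of triangle UNP ⇒ H = (2/9, 7/18)
through H parallel to NG: direction (1/3, -2/3); meets NW at M = (-2/9, 23/18)
M = N + t·(W−N) with t = -1/2

t = -1/2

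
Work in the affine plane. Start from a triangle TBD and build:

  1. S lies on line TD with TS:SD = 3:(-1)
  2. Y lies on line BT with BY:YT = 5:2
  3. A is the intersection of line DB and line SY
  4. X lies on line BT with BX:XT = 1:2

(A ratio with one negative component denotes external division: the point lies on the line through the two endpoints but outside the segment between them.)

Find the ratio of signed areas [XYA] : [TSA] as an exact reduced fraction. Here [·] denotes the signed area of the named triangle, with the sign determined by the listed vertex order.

[XYA]:[TSA] = 40/21

Work in coordinates with T = (0, 0), B = (1, 0), D = (0, 1).
1. S lies on line TD with TS:SD = 3:(-1) ⇒ S = (0, 3/2)
2. Y lies on line BT with BY:YT = 5:2 ⇒ Y = (2/7, 0)
3. A is the intersection of line DB and line SY ⇒ A = (2/17, 15/17)
4. X lies on line BT with BX:XT = 1:2 ⇒ X = (2/3, 0)
2·[XYA] = -40/119, 2·[TSA] = -3/17
[XYA]:[TSA] = -40/119:-3/17 = 40/21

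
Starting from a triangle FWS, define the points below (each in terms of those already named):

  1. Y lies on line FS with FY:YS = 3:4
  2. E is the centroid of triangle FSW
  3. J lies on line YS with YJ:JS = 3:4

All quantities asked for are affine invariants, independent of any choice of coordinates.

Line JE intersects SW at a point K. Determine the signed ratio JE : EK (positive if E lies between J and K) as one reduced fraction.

Assign F = (0, 0), W = (1, 0), S = (0, 1) — the answer is frame-independent, so this choice is without loss of generality.
1. Y lies on line FS with FY:YS = 3:4 ⇒ Y = (0, 3/7)
2. E is the centroid of triangle FSW ⇒ E = (1/3, 1/3)
3. J lies on line YS with YJ:JS = 3:4 ⇒ J = (0, 33/49)
line JE meets SW at K = (-16, 17)
E = J + t·(K−J) with t = -1/48, so JE:EK = -1/48:49/48

JE:EK = -1/49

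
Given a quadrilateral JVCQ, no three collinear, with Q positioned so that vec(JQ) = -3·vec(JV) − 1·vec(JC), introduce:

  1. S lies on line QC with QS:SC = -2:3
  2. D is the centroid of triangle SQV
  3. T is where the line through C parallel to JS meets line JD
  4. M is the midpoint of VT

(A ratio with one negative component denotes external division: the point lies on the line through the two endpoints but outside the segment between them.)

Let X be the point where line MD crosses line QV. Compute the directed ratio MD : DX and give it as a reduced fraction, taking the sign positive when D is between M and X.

Choose coordinates J = (0, 0), V = (1, 0), C = (0, 1), Q = (-3, -1).
1. S lies on line QC with QS:SC = -2:3 ⇒ S = (-9, -5)
2. D is the centroid of triangle SQV ⇒ D = (-11/3, -2)
3. T is where the line through C parallel to JS meets line JD ⇒ T = (-99, -54)
4. M is the midpoint of VT ⇒ M = (-49, -27)
line MD meets QV at X = (-37/41, -39/82)
D = M + t·(X−M) with t = 82/87, so MD:DX = 82/87:5/87

MD:DX = 82/5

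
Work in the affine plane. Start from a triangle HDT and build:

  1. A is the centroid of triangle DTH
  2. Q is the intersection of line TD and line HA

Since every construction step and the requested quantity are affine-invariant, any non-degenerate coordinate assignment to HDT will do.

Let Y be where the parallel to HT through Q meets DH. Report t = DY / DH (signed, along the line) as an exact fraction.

Work in coordinates with H = (0, 0), D = (1, 0), T = (0, 1).
1. A is the centroid of triangle DTH ⇒ A = (1/3, 1/3)
2. Q is the intersection of line TD and line HA ⇒ Q = (1/2, 1/2)
through Q parallel to HT: direction (0, 1); meets DH at Y = (1/2, 0)
Y = D + t·(H−D) with t = 1/2

t = 1/2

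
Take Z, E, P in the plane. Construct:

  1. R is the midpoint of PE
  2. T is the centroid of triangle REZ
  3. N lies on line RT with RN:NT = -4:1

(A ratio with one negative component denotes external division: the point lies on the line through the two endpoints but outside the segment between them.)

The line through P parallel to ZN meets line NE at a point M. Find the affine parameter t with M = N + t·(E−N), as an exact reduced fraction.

t = -9

Choose coordinates Z = (0, 0), E = (1, 0), P = (0, 1).
1. R is the midpoint of PE ⇒ R = (1/2, 1/2)
2. T is the centroid of triangle REZ ⇒ T = (1/2, 1/6)
3. N lies on line RT with RN:NT = -4:1 ⇒ N = (1/2, 1/18)
through P parallel to ZN: direction (1/2, 1/18); meets NE at M = (-4, 5/9)
M = N + t·(E−N) with t = -9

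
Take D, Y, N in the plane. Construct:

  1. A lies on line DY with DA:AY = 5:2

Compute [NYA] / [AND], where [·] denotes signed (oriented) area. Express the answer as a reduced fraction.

[NYA]:[AND] = -2/5

Work in coordinates with D = (0, 0), Y = (1, 0), N = (0, 1).
1. A lies on line DY with DA:AY = 5:2 ⇒ A = (5/7, 0)
2·[NYA] = -2/7, 2·[AND] = 5/7
[NYA]:[AND] = -2/7:5/7 = -2/5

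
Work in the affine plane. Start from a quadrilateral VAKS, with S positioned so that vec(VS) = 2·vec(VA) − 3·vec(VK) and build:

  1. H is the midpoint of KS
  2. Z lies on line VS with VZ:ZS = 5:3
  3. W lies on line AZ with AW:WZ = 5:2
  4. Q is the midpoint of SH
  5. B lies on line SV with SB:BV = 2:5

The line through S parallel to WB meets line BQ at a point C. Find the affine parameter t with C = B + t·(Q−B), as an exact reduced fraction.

Set V = (0, 0), A = (1, 0), K = (0, 1), S = (2, -3); any affine frame gives the same invariant.
1. H is the midpoint of KS ⇒ H = (1, -1)
2. Z lies on line VS with VZ:ZS = 5:3 ⇒ Z = (5/4, -15/8)
3. W lies on line AZ with AW:WZ = 5:2 ⇒ W = (33/28, -75/56)
4. Q is the midpoint of SH ⇒ Q = (3/2, -2)
5. B lies on line SV with SB:BV = 2:5 ⇒ B = (10/7, -15/7)
through S parallel to WB: direction (1/4, -45/56); meets BQ at C = (118/73, -129/73)
C = B + t·(Q−B) with t = 192/73

t = 192/73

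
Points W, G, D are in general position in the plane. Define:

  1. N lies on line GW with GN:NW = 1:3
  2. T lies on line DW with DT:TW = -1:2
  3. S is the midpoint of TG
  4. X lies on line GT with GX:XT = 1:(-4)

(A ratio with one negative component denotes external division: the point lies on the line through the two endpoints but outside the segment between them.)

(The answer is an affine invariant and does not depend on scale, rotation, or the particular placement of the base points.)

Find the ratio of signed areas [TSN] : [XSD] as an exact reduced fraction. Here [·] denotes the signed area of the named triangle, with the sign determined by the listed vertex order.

[TSN]:[XSD] = -3/10

Assign W = (0, 0), G = (1, 0), D = (0, 1) — the answer is frame-independent, so this choice is without loss of generality.
1. N lies on line GW with GN:NW = 1:3 ⇒ N = (3/4, 0)
2. T lies on line DW with DT:TW = -1:2 ⇒ T = (0, 2)
3. S is the midpoint of TG ⇒ S = (1/2, 1)
4. X lies on line GT with GX:XT = 1:(-4) ⇒ X = (4/3, -2/3)
2·[TSN] = -1/4, 2·[XSD] = 5/6
[TSN]:[XSD] = -1/4:5/6 = -3/10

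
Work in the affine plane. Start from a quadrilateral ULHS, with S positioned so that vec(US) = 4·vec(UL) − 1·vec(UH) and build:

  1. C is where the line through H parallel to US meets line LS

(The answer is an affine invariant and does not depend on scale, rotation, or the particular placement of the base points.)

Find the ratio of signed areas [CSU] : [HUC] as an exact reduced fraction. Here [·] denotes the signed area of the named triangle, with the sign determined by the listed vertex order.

Set U = (0, 0), L = (1, 0), H = (0, 1), S = (4, -1); any affine frame gives the same invariant.
1. C is where the line through H parallel to US meets line LS ⇒ C = (-8, 3)
2·[CSU] = -4, 2·[HUC] = -8
[CSU]:[HUC] = -4:-8 = 1/2

[CSU]:[HUC] = 1/2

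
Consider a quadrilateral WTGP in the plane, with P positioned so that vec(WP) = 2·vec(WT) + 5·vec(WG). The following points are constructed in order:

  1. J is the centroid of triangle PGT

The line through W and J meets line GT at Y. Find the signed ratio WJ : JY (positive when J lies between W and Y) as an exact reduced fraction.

Choose coordinates W = (0, 0), T = (1, 0), G = (0, 1), P = (2, 5).
1. J is the centroid of triangle PGT ⇒ J = (1, 2)
line WJ meets GT at Y = (1/3, 2/3)
J = W + t·(Y−W) with t = 3, so WJ:JY = 3:-2

WJ:JY = -3/2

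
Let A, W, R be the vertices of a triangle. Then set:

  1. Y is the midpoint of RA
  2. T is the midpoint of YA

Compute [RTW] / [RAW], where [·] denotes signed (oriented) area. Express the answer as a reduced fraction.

Set A = (0, 0), W = (1, 0), R = (0, 1); any affine frame gives the same invariant.
1. Y is the midpoint of RA ⇒ Y = (0, 1/2)
2. T is the midpoint of YA ⇒ T = (0, 1/4)
2·[RTW] = 3/4, 2·[RAW] = 1
[RTW]:[RAW] = 3/4:1 = 3/4

[RTW]:[RAW] = 3/4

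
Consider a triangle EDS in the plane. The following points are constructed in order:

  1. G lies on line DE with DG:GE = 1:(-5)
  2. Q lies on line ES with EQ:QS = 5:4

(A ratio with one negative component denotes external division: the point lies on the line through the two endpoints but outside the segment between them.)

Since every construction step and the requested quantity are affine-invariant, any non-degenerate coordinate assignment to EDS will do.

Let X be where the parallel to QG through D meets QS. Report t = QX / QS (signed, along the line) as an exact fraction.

Set E = (0, 0), D = (1, 0), S = (0, 1); any affine frame gives the same invariant.
1. G lies on line DE with DG:GE = 1:(-5) ⇒ G = (5/4, 0)
2. Q lies on line ES with EQ:QS = 5:4 ⇒ Q = (0, 5/9)
through D parallel to QG: direction (5/4, -5/9); meets QS at X = (0, 4/9)
X = Q + t·(S−Q) with t = -1/4

t = -1/4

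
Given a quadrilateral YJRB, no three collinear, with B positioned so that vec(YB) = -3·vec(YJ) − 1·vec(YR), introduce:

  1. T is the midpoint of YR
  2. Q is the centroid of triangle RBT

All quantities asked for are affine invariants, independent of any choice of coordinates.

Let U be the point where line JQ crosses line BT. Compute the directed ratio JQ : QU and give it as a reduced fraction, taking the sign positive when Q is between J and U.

Set Y = (0, 0), J = (1, 0), R = (0, 1), B = (-3, -1); any affine frame gives the same invariant.
1. T is the midpoint of YR ⇒ T = (0, 1/2)
2. Q is the centroid of triangle RBT ⇒ Q = (-1, 1/6)
line JQ meets BT at U = (-5/7, 1/7)
Q = J + t·(U−J) with t = 7/6, so JQ:QU = 7/6:-1/6

JQ:QU = -7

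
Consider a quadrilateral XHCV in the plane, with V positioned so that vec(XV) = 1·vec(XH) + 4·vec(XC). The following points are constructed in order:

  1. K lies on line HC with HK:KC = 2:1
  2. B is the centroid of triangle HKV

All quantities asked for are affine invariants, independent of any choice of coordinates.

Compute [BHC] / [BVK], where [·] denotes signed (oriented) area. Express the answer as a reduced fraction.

Assign X = (0, 0), H = (1, 0), C = (0, 1), V = (1, 4) — the answer is frame-independent, so this choice is without loss of generality.
1. K lies on line HC with HK:KC = 2:1 ⇒ K = (1/3, 2/3)
2. B is the centroid of triangle HKV ⇒ B = (7/9, 14/9)
2·[BHC] = -4/3, 2·[BVK] = 8/9
[BHC]:[BVK] = -4/3:8/9 = -3/2

[BHC]:[BVK] = -3/2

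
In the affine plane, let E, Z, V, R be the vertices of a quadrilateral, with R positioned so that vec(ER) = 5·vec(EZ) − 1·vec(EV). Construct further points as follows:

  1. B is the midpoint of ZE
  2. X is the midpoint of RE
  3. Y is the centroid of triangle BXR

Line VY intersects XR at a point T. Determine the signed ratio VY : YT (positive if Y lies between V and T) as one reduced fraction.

Assign E = (0, 0), Z = (1, 0), V = (0, 1), R = (5, -1) — the answer is frame-independent, so this choice is without loss of generality.
1. B is the midpoint of ZE ⇒ B = (1/2, 0)
2. X is the midpoint of RE ⇒ X = (5/2, -1/2)
3. Y is the centroid of triangle BXR ⇒ Y = (8/3, -1/2)
line VY meets XR at T = (80/29, -16/29)
Y = V + t·(T−V) with t = 29/30, so VY:YT = 29/30:1/30

VY:YT = 29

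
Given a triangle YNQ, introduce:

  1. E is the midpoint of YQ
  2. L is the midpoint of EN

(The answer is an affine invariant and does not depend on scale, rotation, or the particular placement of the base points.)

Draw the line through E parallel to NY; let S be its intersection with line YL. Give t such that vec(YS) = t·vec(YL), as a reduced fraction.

t = 2

Set Y = (0, 0), N = (1, 0), Q = (0, 1); any affine frame gives the same invariant.
1. E is the midpoint of YQ ⇒ E = (0, 1/2)
2. L is the midpoint of EN ⇒ L = (1/2, 1/4)
through E parallel to NY: direction (-1, 0); meets YL at S = (1, 1/2)
S = Y + t·(L−Y) with t = 2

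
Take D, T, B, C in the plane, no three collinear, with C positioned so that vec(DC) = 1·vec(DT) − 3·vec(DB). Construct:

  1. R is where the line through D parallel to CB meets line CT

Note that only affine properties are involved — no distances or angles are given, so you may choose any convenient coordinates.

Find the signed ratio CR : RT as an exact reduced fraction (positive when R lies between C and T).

CR:RT = -1/4

Choose coordinates D = (0, 0), T = (1, 0), B = (0, 1), C = (1, -3).
1. R is where the line through D parallel to CB meets line CT ⇒ R = (1, -4)
R = C + t·(T−C) with t = -1/3, so CR:RT = t:(1−t) = -1/3:4/3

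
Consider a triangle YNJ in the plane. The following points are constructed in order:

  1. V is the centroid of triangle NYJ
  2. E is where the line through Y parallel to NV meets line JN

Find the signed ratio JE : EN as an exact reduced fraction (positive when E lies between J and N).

JE:EN = -2

Set Y = (0, 0), N = (1, 0), J = (0, 1); any affine frame gives the same invariant.
1. V is the centroid of triangle NYJ ⇒ V = (1/3, 1/3)
2. E is where the line through Y parallel to NV meets line JN ⇒ E = (2, -1)
E = J + t·(N−J) with t = 2, so JE:EN = t:(1−t) = 2:-1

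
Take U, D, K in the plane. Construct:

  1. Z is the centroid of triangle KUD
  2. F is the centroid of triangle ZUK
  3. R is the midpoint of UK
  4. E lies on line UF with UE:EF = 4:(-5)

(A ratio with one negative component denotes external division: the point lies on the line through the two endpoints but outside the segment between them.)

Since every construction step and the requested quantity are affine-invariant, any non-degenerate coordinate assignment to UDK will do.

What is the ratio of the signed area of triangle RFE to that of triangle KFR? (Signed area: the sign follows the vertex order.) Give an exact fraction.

Work in coordinates with U = (0, 0), D = (1, 0), K = (0, 1).
1. Z is the centroid of triangle KUD ⇒ Z = (1/3, 1/3)
2. F is the centroid of triangle ZUK ⇒ F = (1/9, 4/9)
3. R is the midpoint of UK ⇒ R = (0, 1/2)
4. E lies on line UF with UE:EF = 4:(-5) ⇒ E = (-4/9, -16/9)
2·[RFE] = -5/18, 2·[KFR] = -1/18
[RFE]:[KFR] = -5/18:-1/18 = 5

[RFE]:[KFR] = 5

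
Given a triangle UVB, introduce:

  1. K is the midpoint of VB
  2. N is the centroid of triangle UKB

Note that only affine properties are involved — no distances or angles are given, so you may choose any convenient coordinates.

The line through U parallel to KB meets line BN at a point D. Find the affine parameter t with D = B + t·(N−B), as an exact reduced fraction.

t = 3

Assign U = (0, 0), V = (1, 0), B = (0, 1) — the answer is frame-independent, so this choice is without loss of generality.
1. K is the midpoint of VB ⇒ K = (1/2, 1/2)
2. N is the centroid of triangle UKB ⇒ N = (1/6, 1/2)
through U parallel to KB: direction (-1/2, 1/2); meets BN at D = (1/2, -1/2)
D = B + t·(N−B) with t = 3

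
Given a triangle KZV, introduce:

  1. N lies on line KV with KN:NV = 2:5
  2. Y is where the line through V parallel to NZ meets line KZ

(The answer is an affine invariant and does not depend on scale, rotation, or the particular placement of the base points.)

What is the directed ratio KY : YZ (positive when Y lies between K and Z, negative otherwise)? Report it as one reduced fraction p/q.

KY:YZ = -7/5

Set K = (0, 0), Z = (1, 0), V = (0, 1); any affine frame gives the same invariant.
1. N lies on line KV with KN:NV = 2:5 ⇒ N = (0, 2/7)
2. Y is where the line through V parallel to NZ meets line KZ ⇒ Y = (7/2, 0)
Y = K + t·(Z−K) with t = 7/2, so KY:YZ = t:(1−t) = 7/2:-5/2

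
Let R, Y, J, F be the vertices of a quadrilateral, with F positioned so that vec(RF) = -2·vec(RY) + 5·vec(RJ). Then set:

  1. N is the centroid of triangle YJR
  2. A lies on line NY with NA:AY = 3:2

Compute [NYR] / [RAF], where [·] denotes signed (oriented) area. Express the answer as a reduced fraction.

Work in coordinates with R = (0, 0), Y = (1, 0), J = (0, 1), F = (-2, 5).
1. N is the centroid of triangle YJR ⇒ N = (1/3, 1/3)
2. A lies on line NY with NA:AY = 3:2 ⇒ A = (11/15, 2/15)
2·[NYR] = -1/3, 2·[RAF] = 59/15
[NYR]:[RAF] = -1/3:59/15 = -5/59

[NYR]:[RAF] = -5/59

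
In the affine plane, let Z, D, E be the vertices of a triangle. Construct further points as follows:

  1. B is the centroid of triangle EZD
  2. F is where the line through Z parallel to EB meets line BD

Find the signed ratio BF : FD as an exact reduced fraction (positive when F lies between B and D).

BF:FD = -1/2

Set Z = (0, 0), D = (1, 0), E = (0, 1); any affine frame gives the same invariant.
1. B is the centroid of triangle EZD ⇒ B = (1/3, 1/3)
2. F is where the line through Z parallel to EB meets line BD ⇒ F = (-1/3, 2/3)
F = B + t·(D−B) with t = -1, so BF:FD = t:(1−t) = -1:2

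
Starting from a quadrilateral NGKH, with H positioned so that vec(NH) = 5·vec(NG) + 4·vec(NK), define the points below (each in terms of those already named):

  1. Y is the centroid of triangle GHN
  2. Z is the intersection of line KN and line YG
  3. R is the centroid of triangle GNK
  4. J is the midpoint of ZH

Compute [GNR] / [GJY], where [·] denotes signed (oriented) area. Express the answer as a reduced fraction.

Set N = (0, 0), G = (1, 0), K = (0, 1), H = (5, 4); any affine frame gives the same invariant.
1. Y is the centroid of triangle GHN ⇒ Y = (2, 4/3)
2. Z is the intersection of line KN and line YG ⇒ Z = (0, -4/3)
3. R is the centroid of triangle GNK ⇒ R = (1/3, 1/3)
4. J is the midpoint of ZH ⇒ J = (5/2, 4/3)
2·[GNR] = -1/3, 2·[GJY] = 2/3
[GNR]:[GJY] = -1/3:2/3 = -1/2

[GNR]:[GJY] = -1/2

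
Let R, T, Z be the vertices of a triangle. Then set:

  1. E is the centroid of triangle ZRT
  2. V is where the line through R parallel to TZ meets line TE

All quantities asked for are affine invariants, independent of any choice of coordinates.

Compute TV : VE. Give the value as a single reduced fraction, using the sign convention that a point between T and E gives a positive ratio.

Work in coordinates with R = (0, 0), T = (1, 0), Z = (0, 1).
1. E is the centroid of triangle ZRT ⇒ E = (1/3, 1/3)
2. V is where the line through R parallel to TZ meets line TE ⇒ V = (-1, 1)
V = T + t·(E−T) with t = 3, so TV:VE = t:(1−t) = 3:-2

TV:VE = -3/2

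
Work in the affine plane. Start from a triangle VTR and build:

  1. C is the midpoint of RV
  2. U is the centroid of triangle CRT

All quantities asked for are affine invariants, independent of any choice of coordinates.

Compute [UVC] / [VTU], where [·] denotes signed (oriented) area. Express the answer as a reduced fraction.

Set V = (0, 0), T = (1, 0), R = (0, 1); any affine frame gives the same invariant.
1. C is the midpoint of RV ⇒ C = (0, 1/2)
2. U is the centroid of triangle CRT ⇒ U = (1/3, 1/2)
2·[UVC] = -1/6, 2·[VTU] = 1/2
[UVC]:[VTU] = -1/6:1/2 = -1/3

[UVC]:[VTU] = -1/3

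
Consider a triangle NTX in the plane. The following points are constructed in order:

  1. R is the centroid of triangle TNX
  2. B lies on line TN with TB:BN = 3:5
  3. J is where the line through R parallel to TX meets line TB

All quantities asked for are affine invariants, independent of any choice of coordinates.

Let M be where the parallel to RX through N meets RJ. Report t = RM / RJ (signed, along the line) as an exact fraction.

t = -3

Choose coordinates N = (0, 0), T = (1, 0), X = (0, 1).
1. R is the centroid of triangle TNX ⇒ R = (1/3, 1/3)
2. B lies on line TN with TB:BN = 3:5 ⇒ B = (5/8, 0)
3. J is where the line through R parallel to TX meets line TB ⇒ J = (2/3, 0)
through N parallel to RX: direction (-1/3, 2/3); meets RJ at M = (-2/3, 4/3)
M = R + t·(J−R) with t = -3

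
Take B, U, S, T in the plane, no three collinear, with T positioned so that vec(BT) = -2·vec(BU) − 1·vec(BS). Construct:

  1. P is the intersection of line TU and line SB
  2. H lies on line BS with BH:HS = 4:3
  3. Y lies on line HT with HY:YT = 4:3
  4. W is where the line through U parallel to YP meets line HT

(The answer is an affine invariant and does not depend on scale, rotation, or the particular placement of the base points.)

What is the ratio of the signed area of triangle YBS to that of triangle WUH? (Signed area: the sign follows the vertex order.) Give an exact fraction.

[YBS]:[WUH] = 112/95

Set B = (0, 0), U = (1, 0), S = (0, 1), T = (-2, -1); any affine frame gives the same invariant.
1. P is the intersection of line TU and line SB ⇒ P = (0, -1/3)
2. H lies on line BS with BH:HS = 4:3 ⇒ H = (0, 4/7)
3. Y lies on line HT with HY:YT = 4:3 ⇒ Y = (-8/7, -16/49)
4. W is where the line through U parallel to YP meets line HT ⇒ W = (-5/7, 1/98)
2·[YBS] = 8/7, 2·[WUH] = 95/98
[YBS]:[WUH] = 8/7:95/98 = 112/95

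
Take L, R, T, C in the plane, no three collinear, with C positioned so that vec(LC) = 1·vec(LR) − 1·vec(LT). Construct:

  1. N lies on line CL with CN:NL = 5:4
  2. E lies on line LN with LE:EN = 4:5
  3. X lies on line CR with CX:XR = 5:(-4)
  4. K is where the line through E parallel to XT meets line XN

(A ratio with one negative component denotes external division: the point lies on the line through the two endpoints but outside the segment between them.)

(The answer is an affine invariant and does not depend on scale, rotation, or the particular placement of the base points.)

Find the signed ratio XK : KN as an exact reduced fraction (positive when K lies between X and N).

XK:KN = 29/16

Choose coordinates L = (0, 0), R = (1, 0), T = (0, 1), C = (1, -1).
1. N lies on line CL with CN:NL = 5:4 ⇒ N = (4/9, -4/9)
2. E lies on line LN with LE:EN = 4:5 ⇒ E = (16/81, -16/81)
3. X lies on line CR with CX:XR = 5:(-4) ⇒ X = (1, 4)
4. K is where the line through E parallel to XT meets line XN ⇒ K = (52/81, 92/81)
K = X + t·(N−X) with t = 29/45, so XK:KN = t:(1−t) = 29/45:16/45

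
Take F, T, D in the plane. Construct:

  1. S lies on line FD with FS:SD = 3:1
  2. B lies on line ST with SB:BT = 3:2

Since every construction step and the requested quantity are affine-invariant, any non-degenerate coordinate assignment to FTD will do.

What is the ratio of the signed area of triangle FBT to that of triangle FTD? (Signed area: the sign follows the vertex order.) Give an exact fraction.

[FBT]:[FTD] = -3/10

Work in coordinates with F = (0, 0), T = (1, 0), D = (0, 1).
1. S lies on line FD with FS:SD = 3:1 ⇒ S = (0, 3/4)
2. B lies on line ST with SB:BT = 3:2 ⇒ B = (3/5, 3/10)
2·[FBT] = -3/10, 2·[FTD] = 1
[FBT]:[FTD] = -3/10:1 = -3/10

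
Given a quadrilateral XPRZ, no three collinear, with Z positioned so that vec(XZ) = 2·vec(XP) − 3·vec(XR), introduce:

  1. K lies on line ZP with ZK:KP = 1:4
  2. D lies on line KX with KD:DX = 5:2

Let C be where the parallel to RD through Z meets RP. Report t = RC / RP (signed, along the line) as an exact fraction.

Set X = (0, 0), P = (1, 0), R = (0, 1), Z = (2, -3); any affine frame gives the same invariant.
1. K lies on line ZP with ZK:KP = 1:4 ⇒ K = (9/5, -12/5)
2. D lies on line KX with KD:DX = 5:2 ⇒ D = (18/35, -24/35)
through Z parallel to RD: direction (18/35, -59/35); meets RP at C = (46/41, -5/41)
C = R + t·(P−R) with t = 46/41

t = 46/41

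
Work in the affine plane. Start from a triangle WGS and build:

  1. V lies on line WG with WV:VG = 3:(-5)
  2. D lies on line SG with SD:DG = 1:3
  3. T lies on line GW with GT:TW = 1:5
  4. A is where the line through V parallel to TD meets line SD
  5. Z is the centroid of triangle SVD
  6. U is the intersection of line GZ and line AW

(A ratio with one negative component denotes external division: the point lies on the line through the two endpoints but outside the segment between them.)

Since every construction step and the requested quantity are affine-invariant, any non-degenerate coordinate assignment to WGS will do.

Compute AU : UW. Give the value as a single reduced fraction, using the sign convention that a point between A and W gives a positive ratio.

AU:UW = 225/14

Set W = (0, 0), G = (1, 0), S = (0, 1); any affine frame gives the same invariant.
1. V lies on line WG with WV:VG = 3:(-5) ⇒ V = (-3/2, 0)
2. D lies on line SG with SD:DG = 1:3 ⇒ D = (1/4, 3/4)
3. T lies on line GW with GT:TW = 1:5 ⇒ T = (5/6, 0)
4. A is where the line through V parallel to TD meets line SD ⇒ A = (-41/4, 45/4)
5. Z is the centroid of triangle SVD ⇒ Z = (-5/12, 7/12)
6. U is the intersection of line GZ and line AW ⇒ U = (-287/478, 315/478)
U = A + t·(W−A) with t = 225/239, so AU:UW = t:(1−t) = 225/239:14/239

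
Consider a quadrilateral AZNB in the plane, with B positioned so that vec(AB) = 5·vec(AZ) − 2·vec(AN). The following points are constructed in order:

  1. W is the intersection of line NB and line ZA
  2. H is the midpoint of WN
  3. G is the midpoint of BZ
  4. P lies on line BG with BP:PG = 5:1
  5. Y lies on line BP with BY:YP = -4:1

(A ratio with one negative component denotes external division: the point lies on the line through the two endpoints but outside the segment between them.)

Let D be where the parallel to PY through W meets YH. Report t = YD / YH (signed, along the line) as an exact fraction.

Work in coordinates with A = (0, 0), Z = (1, 0), N = (0, 1), B = (5, -2).
1. W is the intersection of line NB and line ZA ⇒ W = (5/3, 0)
2. H is the midpoint of WN ⇒ H = (5/6, 1/2)
3. G is the midpoint of BZ ⇒ G = (3, -1)
4. P lies on line BG with BP:PG = 5:1 ⇒ P = (10/3, -7/6)
5. Y lies on line BP with BY:YP = -4:1 ⇒ Y = (25/9, -8/9)
through W parallel to PY: direction (-5/9, 5/18); meets YH at D = (11/9, 2/9)
D = Y + t·(H−Y) with t = 4/5

t = 4/5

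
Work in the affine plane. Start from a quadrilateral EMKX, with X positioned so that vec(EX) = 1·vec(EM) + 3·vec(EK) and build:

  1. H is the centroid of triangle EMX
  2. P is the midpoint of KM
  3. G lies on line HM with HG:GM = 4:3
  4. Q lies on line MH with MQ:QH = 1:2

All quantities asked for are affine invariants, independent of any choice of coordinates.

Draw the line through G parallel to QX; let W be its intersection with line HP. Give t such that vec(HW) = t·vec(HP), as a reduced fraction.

Choose coordinates E = (0, 0), M = (1, 0), K = (0, 1), X = (1, 3).
1. H is the centroid of triangle EMX ⇒ H = (2/3, 1)
2. P is the midpoint of KM ⇒ P = (1/2, 1/2)
3. G lies on line HM with HG:GM = 4:3 ⇒ G = (6/7, 3/7)
4. Q lies on line MH with MQ:QH = 1:2 ⇒ Q = (8/9, 1/3)
through G parallel to QX: direction (1/9, 8/3); meets HP at W = (134/147, 85/49)
W = H + t·(P−H) with t = -72/49

t = -72/49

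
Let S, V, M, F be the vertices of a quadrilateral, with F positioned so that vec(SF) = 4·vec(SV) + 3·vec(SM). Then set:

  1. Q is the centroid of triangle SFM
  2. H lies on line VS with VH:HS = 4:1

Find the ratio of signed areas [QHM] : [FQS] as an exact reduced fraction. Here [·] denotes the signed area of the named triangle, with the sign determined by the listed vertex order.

Choose coordinates S = (0, 0), V = (1, 0), M = (0, 1), F = (4, 3).
1. Q is the centroid of triangle SFM ⇒ Q = (4/3, 4/3)
2. H lies on line VS with VH:HS = 4:1 ⇒ H = (1/5, 0)
2·[QHM] = -7/5, 2·[FQS] = 4/3
[QHM]:[FQS] = -7/5:4/3 = -21/20

[QHM]:[FQS] = -21/20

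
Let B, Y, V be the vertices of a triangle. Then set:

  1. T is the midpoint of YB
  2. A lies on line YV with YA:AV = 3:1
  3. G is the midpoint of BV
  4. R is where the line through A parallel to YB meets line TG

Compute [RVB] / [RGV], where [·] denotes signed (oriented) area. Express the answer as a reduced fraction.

Set B = (0, 0), Y = (1, 0), V = (0, 1); any affine frame gives the same invariant.
1. T is the midpoint of YB ⇒ T = (1/2, 0)
2. A lies on line YV with YA:AV = 3:1 ⇒ A = (1/4, 3/4)
3. G is the midpoint of BV ⇒ G = (0, 1/2)
4. R is where the line through A parallel to YB meets line TG ⇒ R = (-1/4, 3/4)
2·[RVB] = -1/4, 2·[RGV] = 1/8
[RVB]:[RGV] = -1/4:1/8 = -2

[RVB]:[RGV] = -2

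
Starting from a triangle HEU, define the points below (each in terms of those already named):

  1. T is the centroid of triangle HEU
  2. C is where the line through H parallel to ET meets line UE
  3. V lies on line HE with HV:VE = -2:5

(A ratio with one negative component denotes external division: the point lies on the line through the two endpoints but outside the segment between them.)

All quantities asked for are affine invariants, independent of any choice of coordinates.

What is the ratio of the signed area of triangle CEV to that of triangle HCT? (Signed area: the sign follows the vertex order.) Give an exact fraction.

[CEV]:[HCT] = 5/3

Assign H = (0, 0), E = (1, 0), U = (0, 1) — the answer is frame-independent, so this choice is without loss of generality.
1. T is the centroid of triangle HEU ⇒ T = (1/3, 1/3)
2. C is where the line through H parallel to ET meets line UE ⇒ C = (2, -1)
3. V lies on line HE with HV:VE = -2:5 ⇒ V = (-2/3, 0)
2·[CEV] = 5/3, 2·[HCT] = 1
[CEV]:[HCT] = 5/3:1 = 5/3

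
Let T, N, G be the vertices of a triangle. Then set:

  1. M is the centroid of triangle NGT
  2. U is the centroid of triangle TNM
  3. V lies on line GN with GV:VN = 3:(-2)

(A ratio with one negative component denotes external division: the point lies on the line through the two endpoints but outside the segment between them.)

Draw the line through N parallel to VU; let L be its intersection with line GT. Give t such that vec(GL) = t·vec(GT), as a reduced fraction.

Choose coordinates T = (0, 0), N = (1, 0), G = (0, 1).
1. M is the centroid of triangle NGT ⇒ M = (1/3, 1/3)
2. U is the centroid of triangle TNM ⇒ U = (4/9, 1/9)
3. V lies on line GN with GV:VN = 3:(-2) ⇒ V = (3, -2)
through N parallel to VU: direction (-23/9, 19/9); meets GT at L = (0, 19/23)
L = G + t·(T−G) with t = 4/23

t = 4/23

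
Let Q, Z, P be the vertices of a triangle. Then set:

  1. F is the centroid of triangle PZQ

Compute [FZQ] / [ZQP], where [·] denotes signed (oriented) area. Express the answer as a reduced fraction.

[FZQ]:[ZQP] = 1/3

Choose coordinates Q = (0, 0), Z = (1, 0), P = (0, 1).
1. F is the centroid of triangle PZQ ⇒ F = (1/3, 1/3)
2·[FZQ] = -1/3, 2·[ZQP] = -1
[FZQ]:[ZQP] = -1/3:-1 = 1/3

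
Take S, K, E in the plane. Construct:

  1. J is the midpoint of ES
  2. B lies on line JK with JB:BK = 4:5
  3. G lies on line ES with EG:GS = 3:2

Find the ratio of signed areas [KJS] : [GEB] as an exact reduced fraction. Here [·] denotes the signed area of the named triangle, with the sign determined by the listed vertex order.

[KJS]:[GEB] = -15/8

Set S = (0, 0), K = (1, 0), E = (0, 1); any affine frame gives the same invariant.
1. J is the midpoint of ES ⇒ J = (0, 1/2)
2. B lies on line JK with JB:BK = 4:5 ⇒ B = (4/9, 5/18)
3. G lies on line ES with EG:GS = 3:2 ⇒ G = (0, 2/5)
2·[KJS] = 1/2, 2·[GEB] = -4/15
[KJS]:[GEB] = 1/2:-4/15 = -15/8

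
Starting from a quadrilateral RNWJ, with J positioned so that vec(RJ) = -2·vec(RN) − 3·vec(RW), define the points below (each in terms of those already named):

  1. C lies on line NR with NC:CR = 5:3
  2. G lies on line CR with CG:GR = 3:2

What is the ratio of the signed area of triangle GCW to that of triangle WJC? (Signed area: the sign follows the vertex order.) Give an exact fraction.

[GCW]:[WJC] = 9/140

Choose coordinates R = (0, 0), N = (1, 0), W = (0, 1), J = (-2, -3).
1. C lies on line NR with NC:CR = 5:3 ⇒ C = (3/8, 0)
2. G lies on line CR with CG:GR = 3:2 ⇒ G = (3/20, 0)
2·[GCW] = 9/40, 2·[WJC] = 7/2
[GCW]:[WJC] = 9/40:7/2 = 9/140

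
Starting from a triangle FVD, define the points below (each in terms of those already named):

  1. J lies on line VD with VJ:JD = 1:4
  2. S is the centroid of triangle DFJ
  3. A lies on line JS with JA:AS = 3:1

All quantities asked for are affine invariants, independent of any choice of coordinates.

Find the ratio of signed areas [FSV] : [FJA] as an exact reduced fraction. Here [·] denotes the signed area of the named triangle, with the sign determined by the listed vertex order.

Work in coordinates with F = (0, 0), V = (1, 0), D = (0, 1).
1. J lies on line VD with VJ:JD = 1:4 ⇒ J = (4/5, 1/5)
2. S is the centroid of triangle DFJ ⇒ S = (4/15, 2/5)
3. A lies on line JS with JA:AS = 3:1 ⇒ A = (2/5, 7/20)
2·[FSV] = -2/5, 2·[FJA] = 1/5
[FSV]:[FJA] = -2/5:1/5 = -2

[FSV]:[FJA] = -2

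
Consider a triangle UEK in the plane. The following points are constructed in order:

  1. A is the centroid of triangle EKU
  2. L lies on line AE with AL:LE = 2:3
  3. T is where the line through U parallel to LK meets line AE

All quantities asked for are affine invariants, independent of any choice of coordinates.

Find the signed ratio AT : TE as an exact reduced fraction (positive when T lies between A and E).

AT:TE = -7/12

Assign U = (0, 0), E = (1, 0), K = (0, 1) — the answer is frame-independent, so this choice is without loss of generality.
1. A is the centroid of triangle EKU ⇒ A = (1/3, 1/3)
2. L lies on line AE with AL:LE = 2:3 ⇒ L = (3/5, 1/5)
3. T is where the line through U parallel to LK meets line AE ⇒ T = (-3/5, 4/5)
T = A + t·(E−A) with t = -7/5, so AT:TE = t:(1−t) = -7/5:12/5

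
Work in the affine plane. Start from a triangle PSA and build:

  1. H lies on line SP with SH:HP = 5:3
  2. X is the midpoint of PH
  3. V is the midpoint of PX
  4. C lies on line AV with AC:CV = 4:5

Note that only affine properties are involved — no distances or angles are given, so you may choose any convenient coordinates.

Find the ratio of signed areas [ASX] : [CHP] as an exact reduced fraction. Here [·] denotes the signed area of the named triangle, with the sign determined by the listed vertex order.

Choose coordinates P = (0, 0), S = (1, 0), A = (0, 1).
1. H lies on line SP with SH:HP = 5:3 ⇒ H = (3/8, 0)
2. X is the midpoint of PH ⇒ X = (3/16, 0)
3. V is the midpoint of PX ⇒ V = (3/32, 0)
4. C lies on line AV with AC:CV = 4:5 ⇒ C = (1/24, 5/9)
2·[ASX] = -13/16, 2·[CHP] = -5/24
[ASX]:[CHP] = -13/16:-5/24 = 39/10

[ASX]:[CHP] = 39/10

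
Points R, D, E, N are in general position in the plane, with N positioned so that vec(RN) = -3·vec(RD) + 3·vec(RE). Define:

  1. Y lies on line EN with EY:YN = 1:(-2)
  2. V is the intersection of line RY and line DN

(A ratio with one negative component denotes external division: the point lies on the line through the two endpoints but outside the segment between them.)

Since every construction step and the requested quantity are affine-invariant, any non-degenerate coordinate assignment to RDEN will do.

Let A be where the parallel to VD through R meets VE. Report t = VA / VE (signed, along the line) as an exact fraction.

Set R = (0, 0), D = (1, 0), E = (0, 1), N = (-3, 3); any affine frame gives the same invariant.
1. Y lies on line EN with EY:YN = 1:(-2) ⇒ Y = (3, -1)
2. V is the intersection of line RY and line DN ⇒ V = (9/5, -3/5)
through R parallel to VD: direction (-4/5, 3/5); meets VE at A = (36/5, -27/5)
A = V + t·(E−V) with t = -3

t = -3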